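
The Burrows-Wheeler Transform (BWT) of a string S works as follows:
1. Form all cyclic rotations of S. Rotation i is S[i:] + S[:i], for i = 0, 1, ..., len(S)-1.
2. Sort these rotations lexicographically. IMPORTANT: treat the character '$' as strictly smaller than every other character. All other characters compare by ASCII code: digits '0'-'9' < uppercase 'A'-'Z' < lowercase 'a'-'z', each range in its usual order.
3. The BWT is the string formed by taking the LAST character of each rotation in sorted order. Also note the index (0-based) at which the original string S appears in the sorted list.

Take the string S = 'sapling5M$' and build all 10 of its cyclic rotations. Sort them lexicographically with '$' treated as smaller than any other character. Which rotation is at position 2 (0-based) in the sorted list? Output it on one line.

All 10 rotations (rotation i = S[i:]+S[:i]):
  rot[0] = sapling5M$
  rot[1] = apling5M$s
  rot[2] = pling5M$sa
  rot[3] = ling5M$sap
  rot[4] = ing5M$sapl
  rot[5] = ng5M$sapli
  rot[6] = g5M$saplin
  rot[7] = 5M$sapling
  rot[8] = M$sapling5
  rot[9] = $sapling5M
Sorted (with $ < everything):
  sorted[0] = $sapling5M
  sorted[1] = 5M$sapling
  sorted[2] = M$sapling5
  sorted[3] = apling5M$s
  sorted[4] = g5M$saplin
  sorted[5] = ing5M$sapl
  sorted[6] = ling5M$sap
  sorted[7] = ng5M$sapli
  sorted[8] = pling5M$sa
  sorted[9] = sapling5M$
sorted[2] = M$sapling5

Answer: M$sapling5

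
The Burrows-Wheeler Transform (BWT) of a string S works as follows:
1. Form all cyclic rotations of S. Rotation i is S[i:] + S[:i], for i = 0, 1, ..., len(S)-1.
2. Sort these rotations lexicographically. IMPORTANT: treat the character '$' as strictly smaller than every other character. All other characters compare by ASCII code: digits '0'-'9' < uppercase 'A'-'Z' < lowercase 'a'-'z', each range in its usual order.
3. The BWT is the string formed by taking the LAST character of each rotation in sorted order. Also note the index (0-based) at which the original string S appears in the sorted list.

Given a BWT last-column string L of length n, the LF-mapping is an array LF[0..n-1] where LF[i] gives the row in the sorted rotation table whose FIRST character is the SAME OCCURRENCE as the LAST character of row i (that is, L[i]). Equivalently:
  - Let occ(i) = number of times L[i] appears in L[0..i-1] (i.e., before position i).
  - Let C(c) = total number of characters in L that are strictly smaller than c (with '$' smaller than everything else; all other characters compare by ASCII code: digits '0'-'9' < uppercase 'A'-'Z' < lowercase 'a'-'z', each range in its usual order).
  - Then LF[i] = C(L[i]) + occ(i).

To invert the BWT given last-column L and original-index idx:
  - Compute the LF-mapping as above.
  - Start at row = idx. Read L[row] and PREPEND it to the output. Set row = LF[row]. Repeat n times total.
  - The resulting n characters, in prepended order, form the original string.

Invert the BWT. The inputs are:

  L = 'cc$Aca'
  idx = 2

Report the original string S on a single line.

LF mapping: 3 4 0 1 5 2
Walk LF starting at row 2, prepending L[row]:
  step 1: row=2, L[2]='$', prepend. Next row=LF[2]=0
  step 2: row=0, L[0]='c', prepend. Next row=LF[0]=3
  step 3: row=3, L[3]='A', prepend. Next row=LF[3]=1
  step 4: row=1, L[1]='c', prepend. Next row=LF[1]=4
  step 5: row=4, L[4]='c', prepend. Next row=LF[4]=5
  step 6: row=5, L[5]='a', prepend. Next row=LF[5]=2
Reversed output: accAc$

Answer: accAc$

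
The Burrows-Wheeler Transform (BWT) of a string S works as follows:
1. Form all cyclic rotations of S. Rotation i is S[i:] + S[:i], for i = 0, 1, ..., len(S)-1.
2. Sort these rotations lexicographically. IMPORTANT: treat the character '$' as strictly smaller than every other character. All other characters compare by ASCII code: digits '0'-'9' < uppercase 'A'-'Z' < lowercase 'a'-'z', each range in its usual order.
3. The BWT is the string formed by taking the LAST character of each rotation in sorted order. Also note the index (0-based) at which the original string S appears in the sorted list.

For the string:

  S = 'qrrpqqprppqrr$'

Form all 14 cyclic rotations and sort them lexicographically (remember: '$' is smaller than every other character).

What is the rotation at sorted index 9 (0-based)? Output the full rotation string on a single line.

Answer: r$qrrpqqprppqr

Derivation:
All 14 rotations (rotation i = S[i:]+S[:i]):
  rot[0] = qrrpqqprppqrr$
  rot[1] = rrpqqprppqrr$q
  rot[2] = rpqqprppqrr$qr
  rot[3] = pqqprppqrr$qrr
  rot[4] = qqprppqrr$qrrp
  rot[5] = qprppqrr$qrrpq
  rot[6] = prppqrr$qrrpqq
  rot[7] = rppqrr$qrrpqqp
  rot[8] = ppqrr$qrrpqqpr
  rot[9] = pqrr$qrrpqqprp
  rot[10] = qrr$qrrpqqprpp
  rot[11] = rr$qrrpqqprppq
  rot[12] = r$qrrpqqprppqr
  rot[13] = $qrrpqqprppqrr
Sorted (with $ < everything):
  sorted[0] = $qrrpqqprppqrr
  sorted[1] = ppqrr$qrrpqqpr
  sorted[2] = pqqprppqrr$qrr
  sorted[3] = pqrr$qrrpqqprp
  sorted[4] = prppqrr$qrrpqq
  sorted[5] = qprppqrr$qrrpq
  sorted[6] = qqprppqrr$qrrp
  sorted[7] = qrr$qrrpqqprpp
  sorted[8] = qrrpqqprppqrr$
  sorted[9] = r$qrrpqqprppqr
  sorted[10] = rppqrr$qrrpqqp
  sorted[11] = rpqqprppqrr$qr
  sorted[12] = rr$qrrpqqprppq
  sorted[13] = rrpqqprppqrr$q
sorted[9] = r$qrrpqqprppqr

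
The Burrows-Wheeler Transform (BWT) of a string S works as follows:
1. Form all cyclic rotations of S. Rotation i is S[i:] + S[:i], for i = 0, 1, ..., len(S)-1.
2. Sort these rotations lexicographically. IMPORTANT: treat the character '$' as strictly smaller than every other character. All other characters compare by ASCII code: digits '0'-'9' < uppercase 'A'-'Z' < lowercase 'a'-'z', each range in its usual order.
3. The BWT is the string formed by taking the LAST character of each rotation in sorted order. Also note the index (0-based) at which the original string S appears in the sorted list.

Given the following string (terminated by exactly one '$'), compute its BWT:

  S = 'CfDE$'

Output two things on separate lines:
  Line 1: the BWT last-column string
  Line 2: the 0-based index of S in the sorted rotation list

All 5 rotations (rotation i = S[i:]+S[:i]):
  rot[0] = CfDE$
  rot[1] = fDE$C
  rot[2] = DE$Cf
  rot[3] = E$CfD
  rot[4] = $CfDE
Sorted (with $ < everything):
  sorted[0] = $CfDE  (last char: 'E')
  sorted[1] = CfDE$  (last char: '$')
  sorted[2] = DE$Cf  (last char: 'f')
  sorted[3] = E$CfD  (last char: 'D')
  sorted[4] = fDE$C  (last char: 'C')
Last column: E$fDC
Original string S is at sorted index 1

Answer: E$fDC
1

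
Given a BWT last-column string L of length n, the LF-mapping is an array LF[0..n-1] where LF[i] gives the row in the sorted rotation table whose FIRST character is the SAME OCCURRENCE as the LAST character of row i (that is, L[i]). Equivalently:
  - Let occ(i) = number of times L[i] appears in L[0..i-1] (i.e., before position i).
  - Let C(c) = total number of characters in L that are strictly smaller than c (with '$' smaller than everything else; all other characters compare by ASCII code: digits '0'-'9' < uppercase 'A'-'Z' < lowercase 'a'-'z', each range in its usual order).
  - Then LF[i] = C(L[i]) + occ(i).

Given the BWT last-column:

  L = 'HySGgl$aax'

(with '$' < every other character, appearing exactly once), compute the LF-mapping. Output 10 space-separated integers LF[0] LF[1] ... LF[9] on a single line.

Char counts: '$':1, 'G':1, 'H':1, 'S':1, 'a':2, 'g':1, 'l':1, 'x':1, 'y':1
C (first-col start): C('$')=0, C('G')=1, C('H')=2, C('S')=3, C('a')=4, C('g')=6, C('l')=7, C('x')=8, C('y')=9
L[0]='H': occ=0, LF[0]=C('H')+0=2+0=2
L[1]='y': occ=0, LF[1]=C('y')+0=9+0=9
L[2]='S': occ=0, LF[2]=C('S')+0=3+0=3
L[3]='G': occ=0, LF[3]=C('G')+0=1+0=1
L[4]='g': occ=0, LF[4]=C('g')+0=6+0=6
L[5]='l': occ=0, LF[5]=C('l')+0=7+0=7
L[6]='$': occ=0, LF[6]=C('$')+0=0+0=0
L[7]='a': occ=0, LF[7]=C('a')+0=4+0=4
L[8]='a': occ=1, LF[8]=C('a')+1=4+1=5
L[9]='x': occ=0, LF[9]=C('x')+0=8+0=8

Answer: 2 9 3 1 6 7 0 4 5 8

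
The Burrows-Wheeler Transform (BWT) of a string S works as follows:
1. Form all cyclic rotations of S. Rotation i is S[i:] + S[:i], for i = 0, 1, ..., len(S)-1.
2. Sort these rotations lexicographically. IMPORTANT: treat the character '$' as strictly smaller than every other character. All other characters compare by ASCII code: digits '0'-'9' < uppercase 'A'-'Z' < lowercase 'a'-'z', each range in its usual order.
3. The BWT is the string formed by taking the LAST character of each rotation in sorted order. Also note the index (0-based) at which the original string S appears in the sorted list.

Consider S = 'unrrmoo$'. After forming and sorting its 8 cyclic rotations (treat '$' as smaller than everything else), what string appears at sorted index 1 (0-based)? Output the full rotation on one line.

All 8 rotations (rotation i = S[i:]+S[:i]):
  rot[0] = unrrmoo$
  rot[1] = nrrmoo$u
  rot[2] = rrmoo$un
  rot[3] = rmoo$unr
  rot[4] = moo$unrr
  rot[5] = oo$unrrm
  rot[6] = o$unrrmo
  rot[7] = $unrrmoo
Sorted (with $ < everything):
  sorted[0] = $unrrmoo
  sorted[1] = moo$unrr
  sorted[2] = nrrmoo$u
  sorted[3] = o$unrrmo
  sorted[4] = oo$unrrm
  sorted[5] = rmoo$unr
  sorted[6] = rrmoo$un
  sorted[7] = unrrmoo$
sorted[1] = moo$unrr

Answer: moo$unrr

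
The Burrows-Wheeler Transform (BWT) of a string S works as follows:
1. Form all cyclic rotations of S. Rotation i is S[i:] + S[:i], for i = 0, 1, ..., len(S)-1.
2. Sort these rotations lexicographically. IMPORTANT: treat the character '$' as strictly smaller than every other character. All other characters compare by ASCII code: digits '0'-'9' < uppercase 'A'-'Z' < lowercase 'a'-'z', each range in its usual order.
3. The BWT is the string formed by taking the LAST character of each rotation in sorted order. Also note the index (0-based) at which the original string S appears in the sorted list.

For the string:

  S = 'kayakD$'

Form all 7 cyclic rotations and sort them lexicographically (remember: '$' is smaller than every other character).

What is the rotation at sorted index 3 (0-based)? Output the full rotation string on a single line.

Answer: ayakD$k

Derivation:
All 7 rotations (rotation i = S[i:]+S[:i]):
  rot[0] = kayakD$
  rot[1] = ayakD$k
  rot[2] = yakD$ka
  rot[3] = akD$kay
  rot[4] = kD$kaya
  rot[5] = D$kayak
  rot[6] = $kayakD
Sorted (with $ < everything):
  sorted[0] = $kayakD
  sorted[1] = D$kayak
  sorted[2] = akD$kay
  sorted[3] = ayakD$k
  sorted[4] = kD$kaya
  sorted[5] = kayakD$
  sorted[6] = yakD$ka
sorted[3] = ayakD$k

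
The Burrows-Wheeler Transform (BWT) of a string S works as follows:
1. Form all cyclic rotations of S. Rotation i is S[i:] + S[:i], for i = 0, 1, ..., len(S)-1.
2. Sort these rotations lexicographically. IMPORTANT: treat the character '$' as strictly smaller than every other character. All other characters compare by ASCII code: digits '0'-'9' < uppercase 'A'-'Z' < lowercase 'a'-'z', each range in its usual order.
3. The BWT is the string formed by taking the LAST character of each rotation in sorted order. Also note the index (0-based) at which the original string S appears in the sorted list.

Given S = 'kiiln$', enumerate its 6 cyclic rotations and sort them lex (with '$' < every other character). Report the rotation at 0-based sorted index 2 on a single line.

All 6 rotations (rotation i = S[i:]+S[:i]):
  rot[0] = kiiln$
  rot[1] = iiln$k
  rot[2] = iln$ki
  rot[3] = ln$kii
  rot[4] = n$kiil
  rot[5] = $kiiln
Sorted (with $ < everything):
  sorted[0] = $kiiln
  sorted[1] = iiln$k
  sorted[2] = iln$ki
  sorted[3] = kiiln$
  sorted[4] = ln$kii
  sorted[5] = n$kiil
sorted[2] = iln$ki

Answer: iln$ki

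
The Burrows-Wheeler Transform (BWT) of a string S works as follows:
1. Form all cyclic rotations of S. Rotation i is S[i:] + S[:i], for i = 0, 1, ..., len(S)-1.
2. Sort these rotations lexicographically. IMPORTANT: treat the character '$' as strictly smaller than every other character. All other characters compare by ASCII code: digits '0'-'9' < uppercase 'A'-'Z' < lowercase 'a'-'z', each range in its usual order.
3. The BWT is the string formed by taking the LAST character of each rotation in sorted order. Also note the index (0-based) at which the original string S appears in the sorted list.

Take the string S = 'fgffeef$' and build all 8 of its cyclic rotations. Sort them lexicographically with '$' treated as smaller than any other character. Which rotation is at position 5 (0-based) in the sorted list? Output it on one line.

Answer: ffeef$fg

Derivation:
All 8 rotations (rotation i = S[i:]+S[:i]):
  rot[0] = fgffeef$
  rot[1] = gffeef$f
  rot[2] = ffeef$fg
  rot[3] = feef$fgf
  rot[4] = eef$fgff
  rot[5] = ef$fgffe
  rot[6] = f$fgffee
  rot[7] = $fgffeef
Sorted (with $ < everything):
  sorted[0] = $fgffeef
  sorted[1] = eef$fgff
  sorted[2] = ef$fgffe
  sorted[3] = f$fgffee
  sorted[4] = feef$fgf
  sorted[5] = ffeef$fg
  sorted[6] = fgffeef$
  sorted[7] = gffeef$f
sorted[5] = ffeef$fg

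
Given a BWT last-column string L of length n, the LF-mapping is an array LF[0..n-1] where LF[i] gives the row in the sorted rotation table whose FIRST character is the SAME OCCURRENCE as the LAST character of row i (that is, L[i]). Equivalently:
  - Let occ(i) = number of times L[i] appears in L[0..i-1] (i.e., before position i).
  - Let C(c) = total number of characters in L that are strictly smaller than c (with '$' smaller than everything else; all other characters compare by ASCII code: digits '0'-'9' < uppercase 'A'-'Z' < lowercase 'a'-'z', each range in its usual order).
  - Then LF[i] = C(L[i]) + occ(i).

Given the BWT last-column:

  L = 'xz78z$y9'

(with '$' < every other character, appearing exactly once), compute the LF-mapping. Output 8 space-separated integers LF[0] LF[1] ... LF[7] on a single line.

Answer: 4 6 1 2 7 0 5 3

Derivation:
Char counts: '$':1, '7':1, '8':1, '9':1, 'x':1, 'y':1, 'z':2
C (first-col start): C('$')=0, C('7')=1, C('8')=2, C('9')=3, C('x')=4, C('y')=5, C('z')=6
L[0]='x': occ=0, LF[0]=C('x')+0=4+0=4
L[1]='z': occ=0, LF[1]=C('z')+0=6+0=6
L[2]='7': occ=0, LF[2]=C('7')+0=1+0=1
L[3]='8': occ=0, LF[3]=C('8')+0=2+0=2
L[4]='z': occ=1, LF[4]=C('z')+1=6+1=7
L[5]='$': occ=0, LF[5]=C('$')+0=0+0=0
L[6]='y': occ=0, LF[6]=C('y')+0=5+0=5
L[7]='9': occ=0, LF[7]=C('9')+0=3+0=3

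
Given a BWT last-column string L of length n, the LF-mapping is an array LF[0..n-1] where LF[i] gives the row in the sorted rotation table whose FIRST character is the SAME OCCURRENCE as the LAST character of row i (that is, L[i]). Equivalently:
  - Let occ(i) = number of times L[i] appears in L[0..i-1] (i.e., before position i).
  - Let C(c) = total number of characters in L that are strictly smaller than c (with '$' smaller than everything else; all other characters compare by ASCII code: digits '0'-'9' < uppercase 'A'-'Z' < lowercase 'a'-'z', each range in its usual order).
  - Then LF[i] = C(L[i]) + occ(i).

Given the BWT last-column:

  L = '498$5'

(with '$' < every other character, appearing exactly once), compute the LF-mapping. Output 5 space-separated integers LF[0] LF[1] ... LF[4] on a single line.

Char counts: '$':1, '4':1, '5':1, '8':1, '9':1
C (first-col start): C('$')=0, C('4')=1, C('5')=2, C('8')=3, C('9')=4
L[0]='4': occ=0, LF[0]=C('4')+0=1+0=1
L[1]='9': occ=0, LF[1]=C('9')+0=4+0=4
L[2]='8': occ=0, LF[2]=C('8')+0=3+0=3
L[3]='$': occ=0, LF[3]=C('$')+0=0+0=0
L[4]='5': occ=0, LF[4]=C('5')+0=2+0=2

Answer: 1 4 3 0 2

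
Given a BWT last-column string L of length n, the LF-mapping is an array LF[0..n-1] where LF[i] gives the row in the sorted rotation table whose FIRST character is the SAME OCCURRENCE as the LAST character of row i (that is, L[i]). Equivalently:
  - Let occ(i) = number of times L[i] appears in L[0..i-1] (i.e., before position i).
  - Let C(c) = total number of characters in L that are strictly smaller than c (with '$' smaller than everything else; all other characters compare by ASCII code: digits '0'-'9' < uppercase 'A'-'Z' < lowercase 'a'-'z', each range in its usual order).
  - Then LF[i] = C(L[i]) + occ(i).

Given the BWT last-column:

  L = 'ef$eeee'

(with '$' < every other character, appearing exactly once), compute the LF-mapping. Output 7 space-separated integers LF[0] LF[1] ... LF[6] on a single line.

Answer: 1 6 0 2 3 4 5

Derivation:
Char counts: '$':1, 'e':5, 'f':1
C (first-col start): C('$')=0, C('e')=1, C('f')=6
L[0]='e': occ=0, LF[0]=C('e')+0=1+0=1
L[1]='f': occ=0, LF[1]=C('f')+0=6+0=6
L[2]='$': occ=0, LF[2]=C('$')+0=0+0=0
L[3]='e': occ=1, LF[3]=C('e')+1=1+1=2
L[4]='e': occ=2, LF[4]=C('e')+2=1+2=3
L[5]='e': occ=3, LF[5]=C('e')+3=1+3=4
L[6]='e': occ=4, LF[6]=C('e')+4=1+4=5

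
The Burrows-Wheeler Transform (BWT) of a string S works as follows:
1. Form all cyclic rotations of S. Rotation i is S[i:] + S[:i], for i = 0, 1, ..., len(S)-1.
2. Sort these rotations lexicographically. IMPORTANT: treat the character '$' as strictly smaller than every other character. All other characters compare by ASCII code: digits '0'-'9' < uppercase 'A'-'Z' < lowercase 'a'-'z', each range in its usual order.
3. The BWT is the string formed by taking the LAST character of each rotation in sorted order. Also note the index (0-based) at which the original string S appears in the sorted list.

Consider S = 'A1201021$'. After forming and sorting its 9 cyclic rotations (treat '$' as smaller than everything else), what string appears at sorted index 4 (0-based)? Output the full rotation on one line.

Answer: 1021$A120

Derivation:
All 9 rotations (rotation i = S[i:]+S[:i]):
  rot[0] = A1201021$
  rot[1] = 1201021$A
  rot[2] = 201021$A1
  rot[3] = 01021$A12
  rot[4] = 1021$A120
  rot[5] = 021$A1201
  rot[6] = 21$A12010
  rot[7] = 1$A120102
  rot[8] = $A1201021
Sorted (with $ < everything):
  sorted[0] = $A1201021
  sorted[1] = 01021$A12
  sorted[2] = 021$A1201
  sorted[3] = 1$A120102
  sorted[4] = 1021$A120
  sorted[5] = 1201021$A
  sorted[6] = 201021$A1
  sorted[7] = 21$A12010
  sorted[8] = A1201021$
sorted[4] = 1021$A120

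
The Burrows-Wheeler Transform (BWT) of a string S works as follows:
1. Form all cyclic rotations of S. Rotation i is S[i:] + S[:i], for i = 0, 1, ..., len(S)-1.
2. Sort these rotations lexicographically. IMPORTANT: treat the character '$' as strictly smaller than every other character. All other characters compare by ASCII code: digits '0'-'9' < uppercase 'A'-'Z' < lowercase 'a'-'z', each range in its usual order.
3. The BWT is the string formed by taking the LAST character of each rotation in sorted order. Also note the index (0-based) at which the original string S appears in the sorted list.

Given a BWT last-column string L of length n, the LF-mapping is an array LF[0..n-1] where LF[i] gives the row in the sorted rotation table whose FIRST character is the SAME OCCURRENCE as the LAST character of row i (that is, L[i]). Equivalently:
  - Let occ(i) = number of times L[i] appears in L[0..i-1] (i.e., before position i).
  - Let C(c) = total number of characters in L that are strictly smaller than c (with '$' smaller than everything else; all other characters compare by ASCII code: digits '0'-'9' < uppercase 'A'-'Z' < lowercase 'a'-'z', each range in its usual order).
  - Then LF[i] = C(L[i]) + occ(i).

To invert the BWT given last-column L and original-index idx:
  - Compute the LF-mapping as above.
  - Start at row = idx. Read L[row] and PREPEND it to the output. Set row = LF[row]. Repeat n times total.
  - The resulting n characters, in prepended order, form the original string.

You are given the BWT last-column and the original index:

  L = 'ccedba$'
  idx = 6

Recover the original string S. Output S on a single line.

Answer: ebcadc$

Derivation:
LF mapping: 3 4 6 5 2 1 0
Walk LF starting at row 6, prepending L[row]:
  step 1: row=6, L[6]='$', prepend. Next row=LF[6]=0
  step 2: row=0, L[0]='c', prepend. Next row=LF[0]=3
  step 3: row=3, L[3]='d', prepend. Next row=LF[3]=5
  step 4: row=5, L[5]='a', prepend. Next row=LF[5]=1
  step 5: row=1, L[1]='c', prepend. Next row=LF[1]=4
  step 6: row=4, L[4]='b', prepend. Next row=LF[4]=2
  step 7: row=2, L[2]='e', prepend. Next row=LF[2]=6
Reversed output: ebcadc$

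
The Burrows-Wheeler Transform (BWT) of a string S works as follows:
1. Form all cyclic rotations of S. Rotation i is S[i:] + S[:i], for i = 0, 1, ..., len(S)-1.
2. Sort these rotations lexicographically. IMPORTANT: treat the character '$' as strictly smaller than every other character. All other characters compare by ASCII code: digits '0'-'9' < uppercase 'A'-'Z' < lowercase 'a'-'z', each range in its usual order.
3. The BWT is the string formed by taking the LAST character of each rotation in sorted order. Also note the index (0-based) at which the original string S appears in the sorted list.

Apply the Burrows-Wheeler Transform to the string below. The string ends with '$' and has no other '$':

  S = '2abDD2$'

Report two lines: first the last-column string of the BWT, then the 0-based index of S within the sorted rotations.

Answer: 2D$Db2a
2

Derivation:
All 7 rotations (rotation i = S[i:]+S[:i]):
  rot[0] = 2abDD2$
  rot[1] = abDD2$2
  rot[2] = bDD2$2a
  rot[3] = DD2$2ab
  rot[4] = D2$2abD
  rot[5] = 2$2abDD
  rot[6] = $2abDD2
Sorted (with $ < everything):
  sorted[0] = $2abDD2  (last char: '2')
  sorted[1] = 2$2abDD  (last char: 'D')
  sorted[2] = 2abDD2$  (last char: '$')
  sorted[3] = D2$2abD  (last char: 'D')
  sorted[4] = DD2$2ab  (last char: 'b')
  sorted[5] = abDD2$2  (last char: '2')
  sorted[6] = bDD2$2a  (last char: 'a')
Last column: 2D$Db2a
Original string S is at sorted index 2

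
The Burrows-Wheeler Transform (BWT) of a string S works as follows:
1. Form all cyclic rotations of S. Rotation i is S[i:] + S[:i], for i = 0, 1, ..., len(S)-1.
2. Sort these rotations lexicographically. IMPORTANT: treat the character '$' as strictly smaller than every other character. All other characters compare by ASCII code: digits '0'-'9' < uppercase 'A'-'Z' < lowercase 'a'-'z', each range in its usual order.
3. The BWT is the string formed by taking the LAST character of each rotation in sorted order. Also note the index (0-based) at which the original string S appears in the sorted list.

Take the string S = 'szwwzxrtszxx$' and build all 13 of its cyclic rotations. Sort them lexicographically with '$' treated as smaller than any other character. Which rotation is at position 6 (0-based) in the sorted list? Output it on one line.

All 13 rotations (rotation i = S[i:]+S[:i]):
  rot[0] = szwwzxrtszxx$
  rot[1] = zwwzxrtszxx$s
  rot[2] = wwzxrtszxx$sz
  rot[3] = wzxrtszxx$szw
  rot[4] = zxrtszxx$szww
  rot[5] = xrtszxx$szwwz
  rot[6] = rtszxx$szwwzx
  rot[7] = tszxx$szwwzxr
  rot[8] = szxx$szwwzxrt
  rot[9] = zxx$szwwzxrts
  rot[10] = xx$szwwzxrtsz
  rot[11] = x$szwwzxrtszx
  rot[12] = $szwwzxrtszxx
Sorted (with $ < everything):
  sorted[0] = $szwwzxrtszxx
  sorted[1] = rtszxx$szwwzx
  sorted[2] = szwwzxrtszxx$
  sorted[3] = szxx$szwwzxrt
  sorted[4] = tszxx$szwwzxr
  sorted[5] = wwzxrtszxx$sz
  sorted[6] = wzxrtszxx$szw
  sorted[7] = x$szwwzxrtszx
  sorted[8] = xrtszxx$szwwz
  sorted[9] = xx$szwwzxrtsz
  sorted[10] = zwwzxrtszxx$s
  sorted[11] = zxrtszxx$szww
  sorted[12] = zxx$szwwzxrts
sorted[6] = wzxrtszxx$szw

Answer: wzxrtszxx$szw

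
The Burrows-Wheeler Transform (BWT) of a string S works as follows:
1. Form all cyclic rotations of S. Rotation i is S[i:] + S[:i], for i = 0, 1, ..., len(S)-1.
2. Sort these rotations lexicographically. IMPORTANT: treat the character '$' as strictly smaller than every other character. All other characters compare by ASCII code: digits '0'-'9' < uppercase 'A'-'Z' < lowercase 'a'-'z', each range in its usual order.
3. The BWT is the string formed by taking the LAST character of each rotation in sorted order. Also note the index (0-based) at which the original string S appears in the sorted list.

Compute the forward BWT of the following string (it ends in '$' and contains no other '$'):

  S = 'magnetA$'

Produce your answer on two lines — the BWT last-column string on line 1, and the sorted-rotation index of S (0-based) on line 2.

All 8 rotations (rotation i = S[i:]+S[:i]):
  rot[0] = magnetA$
  rot[1] = agnetA$m
  rot[2] = gnetA$ma
  rot[3] = netA$mag
  rot[4] = etA$magn
  rot[5] = tA$magne
  rot[6] = A$magnet
  rot[7] = $magnetA
Sorted (with $ < everything):
  sorted[0] = $magnetA  (last char: 'A')
  sorted[1] = A$magnet  (last char: 't')
  sorted[2] = agnetA$m  (last char: 'm')
  sorted[3] = etA$magn  (last char: 'n')
  sorted[4] = gnetA$ma  (last char: 'a')
  sorted[5] = magnetA$  (last char: '$')
  sorted[6] = netA$mag  (last char: 'g')
  sorted[7] = tA$magne  (last char: 'e')
Last column: Atmna$ge
Original string S is at sorted index 5

Answer: Atmna$ge
5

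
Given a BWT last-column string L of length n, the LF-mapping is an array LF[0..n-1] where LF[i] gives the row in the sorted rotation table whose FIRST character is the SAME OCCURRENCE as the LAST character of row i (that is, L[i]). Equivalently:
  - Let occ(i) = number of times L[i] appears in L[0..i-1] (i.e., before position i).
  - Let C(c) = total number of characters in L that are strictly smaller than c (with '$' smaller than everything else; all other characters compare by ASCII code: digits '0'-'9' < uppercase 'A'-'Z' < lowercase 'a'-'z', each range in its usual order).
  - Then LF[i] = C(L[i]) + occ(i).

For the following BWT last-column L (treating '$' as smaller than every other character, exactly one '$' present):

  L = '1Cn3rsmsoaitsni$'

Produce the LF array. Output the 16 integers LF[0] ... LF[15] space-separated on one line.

Answer: 1 3 8 2 11 12 7 13 10 4 5 15 14 9 6 0

Derivation:
Char counts: '$':1, '1':1, '3':1, 'C':1, 'a':1, 'i':2, 'm':1, 'n':2, 'o':1, 'r':1, 's':3, 't':1
C (first-col start): C('$')=0, C('1')=1, C('3')=2, C('C')=3, C('a')=4, C('i')=5, C('m')=7, C('n')=8, C('o')=10, C('r')=11, C('s')=12, C('t')=15
L[0]='1': occ=0, LF[0]=C('1')+0=1+0=1
L[1]='C': occ=0, LF[1]=C('C')+0=3+0=3
L[2]='n': occ=0, LF[2]=C('n')+0=8+0=8
L[3]='3': occ=0, LF[3]=C('3')+0=2+0=2
L[4]='r': occ=0, LF[4]=C('r')+0=11+0=11
L[5]='s': occ=0, LF[5]=C('s')+0=12+0=12
L[6]='m': occ=0, LF[6]=C('m')+0=7+0=7
L[7]='s': occ=1, LF[7]=C('s')+1=12+1=13
L[8]='o': occ=0, LF[8]=C('o')+0=10+0=10
L[9]='a': occ=0, LF[9]=C('a')+0=4+0=4
L[10]='i': occ=0, LF[10]=C('i')+0=5+0=5
L[11]='t': occ=0, LF[11]=C('t')+0=15+0=15
L[12]='s': occ=2, LF[12]=C('s')+2=12+2=14
L[13]='n': occ=1, LF[13]=C('n')+1=8+1=9
L[14]='i': occ=1, LF[14]=C('i')+1=5+1=6
L[15]='$': occ=0, LF[15]=C('$')+0=0+0=0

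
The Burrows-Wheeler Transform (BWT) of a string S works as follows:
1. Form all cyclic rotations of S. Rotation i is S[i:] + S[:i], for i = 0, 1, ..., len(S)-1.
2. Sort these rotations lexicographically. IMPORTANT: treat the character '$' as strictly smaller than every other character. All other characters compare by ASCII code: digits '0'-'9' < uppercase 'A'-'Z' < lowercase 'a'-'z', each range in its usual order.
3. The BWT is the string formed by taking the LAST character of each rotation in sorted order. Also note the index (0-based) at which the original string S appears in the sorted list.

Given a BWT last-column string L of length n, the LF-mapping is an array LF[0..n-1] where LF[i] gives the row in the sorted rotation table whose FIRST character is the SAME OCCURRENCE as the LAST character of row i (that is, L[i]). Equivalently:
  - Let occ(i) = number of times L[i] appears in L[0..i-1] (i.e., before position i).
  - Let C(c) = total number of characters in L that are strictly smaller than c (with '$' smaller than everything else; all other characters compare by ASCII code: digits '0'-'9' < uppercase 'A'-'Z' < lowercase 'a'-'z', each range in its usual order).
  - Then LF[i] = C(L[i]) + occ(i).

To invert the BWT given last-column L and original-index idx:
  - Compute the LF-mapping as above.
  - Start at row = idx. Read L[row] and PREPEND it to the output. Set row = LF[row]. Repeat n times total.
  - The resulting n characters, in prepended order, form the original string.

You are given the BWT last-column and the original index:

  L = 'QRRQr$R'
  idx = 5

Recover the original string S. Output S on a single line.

LF mapping: 1 3 4 2 6 0 5
Walk LF starting at row 5, prepending L[row]:
  step 1: row=5, L[5]='$', prepend. Next row=LF[5]=0
  step 2: row=0, L[0]='Q', prepend. Next row=LF[0]=1
  step 3: row=1, L[1]='R', prepend. Next row=LF[1]=3
  step 4: row=3, L[3]='Q', prepend. Next row=LF[3]=2
  step 5: row=2, L[2]='R', prepend. Next row=LF[2]=4
  step 6: row=4, L[4]='r', prepend. Next row=LF[4]=6
  step 7: row=6, L[6]='R', prepend. Next row=LF[6]=5
Reversed output: RrRQRQ$

Answer: RrRQRQ$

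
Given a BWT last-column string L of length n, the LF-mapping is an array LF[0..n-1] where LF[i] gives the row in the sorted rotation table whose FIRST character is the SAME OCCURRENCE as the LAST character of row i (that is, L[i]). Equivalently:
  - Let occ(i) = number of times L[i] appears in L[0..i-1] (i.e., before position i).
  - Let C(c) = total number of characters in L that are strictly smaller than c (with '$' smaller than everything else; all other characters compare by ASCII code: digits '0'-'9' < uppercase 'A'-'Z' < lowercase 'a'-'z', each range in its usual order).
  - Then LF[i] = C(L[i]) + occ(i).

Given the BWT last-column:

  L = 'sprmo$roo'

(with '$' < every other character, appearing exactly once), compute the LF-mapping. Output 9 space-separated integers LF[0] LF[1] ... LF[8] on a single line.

Char counts: '$':1, 'm':1, 'o':3, 'p':1, 'r':2, 's':1
C (first-col start): C('$')=0, C('m')=1, C('o')=2, C('p')=5, C('r')=6, C('s')=8
L[0]='s': occ=0, LF[0]=C('s')+0=8+0=8
L[1]='p': occ=0, LF[1]=C('p')+0=5+0=5
L[2]='r': occ=0, LF[2]=C('r')+0=6+0=6
L[3]='m': occ=0, LF[3]=C('m')+0=1+0=1
L[4]='o': occ=0, LF[4]=C('o')+0=2+0=2
L[5]='$': occ=0, LF[5]=C('$')+0=0+0=0
L[6]='r': occ=1, LF[6]=C('r')+1=6+1=7
L[7]='o': occ=1, LF[7]=C('o')+1=2+1=3
L[8]='o': occ=2, LF[8]=C('o')+2=2+2=4

Answer: 8 5 6 1 2 0 7 3 4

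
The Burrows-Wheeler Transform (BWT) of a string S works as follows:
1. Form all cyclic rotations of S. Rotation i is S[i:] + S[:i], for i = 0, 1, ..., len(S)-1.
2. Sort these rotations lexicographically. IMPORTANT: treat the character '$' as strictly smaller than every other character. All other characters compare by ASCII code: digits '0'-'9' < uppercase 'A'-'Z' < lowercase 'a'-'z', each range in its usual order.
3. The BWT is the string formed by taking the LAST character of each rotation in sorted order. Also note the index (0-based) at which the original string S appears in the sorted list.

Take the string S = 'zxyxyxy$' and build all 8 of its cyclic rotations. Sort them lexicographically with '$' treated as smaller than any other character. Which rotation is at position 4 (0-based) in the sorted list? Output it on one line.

Answer: y$zxyxyx

Derivation:
All 8 rotations (rotation i = S[i:]+S[:i]):
  rot[0] = zxyxyxy$
  rot[1] = xyxyxy$z
  rot[2] = yxyxy$zx
  rot[3] = xyxy$zxy
  rot[4] = yxy$zxyx
  rot[5] = xy$zxyxy
  rot[6] = y$zxyxyx
  rot[7] = $zxyxyxy
Sorted (with $ < everything):
  sorted[0] = $zxyxyxy
  sorted[1] = xy$zxyxy
  sorted[2] = xyxy$zxy
  sorted[3] = xyxyxy$z
  sorted[4] = y$zxyxyx
  sorted[5] = yxy$zxyx
  sorted[6] = yxyxy$zx
  sorted[7] = zxyxyxy$
sorted[4] = y$zxyxyx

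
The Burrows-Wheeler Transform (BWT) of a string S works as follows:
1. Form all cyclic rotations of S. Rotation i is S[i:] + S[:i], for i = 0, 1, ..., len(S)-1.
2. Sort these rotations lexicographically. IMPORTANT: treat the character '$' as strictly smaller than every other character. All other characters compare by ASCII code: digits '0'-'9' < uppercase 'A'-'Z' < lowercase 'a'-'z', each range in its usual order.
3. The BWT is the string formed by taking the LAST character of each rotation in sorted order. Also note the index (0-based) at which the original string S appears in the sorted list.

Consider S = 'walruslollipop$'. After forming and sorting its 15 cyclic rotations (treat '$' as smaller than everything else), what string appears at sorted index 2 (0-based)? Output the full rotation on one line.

Answer: ipop$walrusloll

Derivation:
All 15 rotations (rotation i = S[i:]+S[:i]):
  rot[0] = walruslollipop$
  rot[1] = alruslollipop$w
  rot[2] = lruslollipop$wa
  rot[3] = ruslollipop$wal
  rot[4] = uslollipop$walr
  rot[5] = slollipop$walru
  rot[6] = lollipop$walrus
  rot[7] = ollipop$walrusl
  rot[8] = llipop$walruslo
  rot[9] = lipop$walruslol
  rot[10] = ipop$walrusloll
  rot[11] = pop$walruslolli
  rot[12] = op$walruslollip
  rot[13] = p$walruslollipo
  rot[14] = $walruslollipop
Sorted (with $ < everything):
  sorted[0] = $walruslollipop
  sorted[1] = alruslollipop$w
  sorted[2] = ipop$walrusloll
  sorted[3] = lipop$walruslol
  sorted[4] = llipop$walruslo
  sorted[5] = lollipop$walrus
  sorted[6] = lruslollipop$wa
  sorted[7] = ollipop$walrusl
  sorted[8] = op$walruslollip
  sorted[9] = p$walruslollipo
  sorted[10] = pop$walruslolli
  sorted[11] = ruslollipop$wal
  sorted[12] = slollipop$walru
  sorted[13] = uslollipop$walr
  sorted[14] = walruslollipop$
sorted[2] = ipop$walrusloll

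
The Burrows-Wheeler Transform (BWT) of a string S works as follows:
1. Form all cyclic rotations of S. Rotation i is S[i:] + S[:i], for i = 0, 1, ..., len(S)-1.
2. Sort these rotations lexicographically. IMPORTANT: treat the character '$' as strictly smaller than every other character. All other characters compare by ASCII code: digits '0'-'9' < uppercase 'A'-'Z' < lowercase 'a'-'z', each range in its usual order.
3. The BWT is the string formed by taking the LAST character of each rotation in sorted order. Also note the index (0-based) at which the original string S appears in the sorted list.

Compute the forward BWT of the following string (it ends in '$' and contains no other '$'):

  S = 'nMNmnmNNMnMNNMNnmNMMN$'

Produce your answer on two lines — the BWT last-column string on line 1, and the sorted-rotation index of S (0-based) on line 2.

Answer: NNMnnNNMmNNMmMMnnNM$Nm
19

Derivation:
All 22 rotations (rotation i = S[i:]+S[:i]):
  rot[0] = nMNmnmNNMnMNNMNnmNMMN$
  rot[1] = MNmnmNNMnMNNMNnmNMMN$n
  rot[2] = NmnmNNMnMNNMNnmNMMN$nM
  rot[3] = mnmNNMnMNNMNnmNMMN$nMN
  rot[4] = nmNNMnMNNMNnmNMMN$nMNm
  rot[5] = mNNMnMNNMNnmNMMN$nMNmn
  rot[6] = NNMnMNNMNnmNMMN$nMNmnm
  rot[7] = NMnMNNMNnmNMMN$nMNmnmN
  rot[8] = MnMNNMNnmNMMN$nMNmnmNN
  rot[9] = nMNNMNnmNMMN$nMNmnmNNM
  rot[10] = MNNMNnmNMMN$nMNmnmNNMn
  rot[11] = NNMNnmNMMN$nMNmnmNNMnM
  rot[12] = NMNnmNMMN$nMNmnmNNMnMN
  rot[13] = MNnmNMMN$nMNmnmNNMnMNN
  rot[14] = NnmNMMN$nMNmnmNNMnMNNM
  rot[15] = nmNMMN$nMNmnmNNMnMNNMN
  rot[16] = mNMMN$nMNmnmNNMnMNNMNn
  rot[17] = NMMN$nMNmnmNNMnMNNMNnm
  rot[18] = MMN$nMNmnmNNMnMNNMNnmN
  rot[19] = MN$nMNmnmNNMnMNNMNnmNM
  rot[20] = N$nMNmnmNNMnMNNMNnmNMM
  rot[21] = $nMNmnmNNMnMNNMNnmNMMN
Sorted (with $ < everything):
  sorted[0] = $nMNmnmNNMnMNNMNnmNMMN  (last char: 'N')
  sorted[1] = MMN$nMNmnmNNMnMNNMNnmN  (last char: 'N')
  sorted[2] = MN$nMNmnmNNMnMNNMNnmNM  (last char: 'M')
  sorted[3] = MNNMNnmNMMN$nMNmnmNNMn  (last char: 'n')
  sorted[4] = MNmnmNNMnMNNMNnmNMMN$n  (last char: 'n')
  sorted[5] = MNnmNMMN$nMNmnmNNMnMNN  (last char: 'N')
  sorted[6] = MnMNNMNnmNMMN$nMNmnmNN  (last char: 'N')
  sorted[7] = N$nMNmnmNNMnMNNMNnmNMM  (last char: 'M')
  sorted[8] = NMMN$nMNmnmNNMnMNNMNnm  (last char: 'm')
  sorted[9] = NMNnmNMMN$nMNmnmNNMnMN  (last char: 'N')
  sorted[10] = NMnMNNMNnmNMMN$nMNmnmN  (last char: 'N')
  sorted[11] = NNMNnmNMMN$nMNmnmNNMnM  (last char: 'M')
  sorted[12] = NNMnMNNMNnmNMMN$nMNmnm  (last char: 'm')
  sorted[13] = NmnmNNMnMNNMNnmNMMN$nM  (last char: 'M')
  sorted[14] = NnmNMMN$nMNmnmNNMnMNNM  (last char: 'M')
  sorted[15] = mNMMN$nMNmnmNNMnMNNMNn  (last char: 'n')
  sorted[16] = mNNMnMNNMNnmNMMN$nMNmn  (last char: 'n')
  sorted[17] = mnmNNMnMNNMNnmNMMN$nMN  (last char: 'N')
  sorted[18] = nMNNMNnmNMMN$nMNmnmNNM  (last char: 'M')
  sorted[19] = nMNmnmNNMnMNNMNnmNMMN$  (last char: '$')
  sorted[20] = nmNMMN$nMNmnmNNMnMNNMN  (last char: 'N')
  sorted[21] = nmNNMnMNNMNnmNMMN$nMNm  (last char: 'm')
Last column: NNMnnNNMmNNMmMMnnNM$Nm
Original string S is at sorted index 19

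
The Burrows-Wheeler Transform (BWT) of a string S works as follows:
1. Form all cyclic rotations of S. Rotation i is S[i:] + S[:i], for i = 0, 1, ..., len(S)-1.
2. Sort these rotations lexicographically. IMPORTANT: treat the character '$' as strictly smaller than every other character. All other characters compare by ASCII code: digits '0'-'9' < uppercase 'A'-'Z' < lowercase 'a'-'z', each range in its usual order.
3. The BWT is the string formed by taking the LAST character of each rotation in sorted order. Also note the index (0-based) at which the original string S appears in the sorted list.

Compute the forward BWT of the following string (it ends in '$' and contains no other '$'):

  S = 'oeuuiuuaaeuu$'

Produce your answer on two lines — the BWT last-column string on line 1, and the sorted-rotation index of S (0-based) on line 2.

Answer: uuaaou$uuueie
6

Derivation:
All 13 rotations (rotation i = S[i:]+S[:i]):
  rot[0] = oeuuiuuaaeuu$
  rot[1] = euuiuuaaeuu$o
  rot[2] = uuiuuaaeuu$oe
  rot[3] = uiuuaaeuu$oeu
  rot[4] = iuuaaeuu$oeuu
  rot[5] = uuaaeuu$oeuui
  rot[6] = uaaeuu$oeuuiu
  rot[7] = aaeuu$oeuuiuu
  rot[8] = aeuu$oeuuiuua
  rot[9] = euu$oeuuiuuaa
  rot[10] = uu$oeuuiuuaae
  rot[11] = u$oeuuiuuaaeu
  rot[12] = $oeuuiuuaaeuu
Sorted (with $ < everything):
  sorted[0] = $oeuuiuuaaeuu  (last char: 'u')
  sorted[1] = aaeuu$oeuuiuu  (last char: 'u')
  sorted[2] = aeuu$oeuuiuua  (last char: 'a')
  sorted[3] = euu$oeuuiuuaa  (last char: 'a')
  sorted[4] = euuiuuaaeuu$o  (last char: 'o')
  sorted[5] = iuuaaeuu$oeuu  (last char: 'u')
  sorted[6] = oeuuiuuaaeuu$  (last char: '$')
  sorted[7] = u$oeuuiuuaaeu  (last char: 'u')
  sorted[8] = uaaeuu$oeuuiu  (last char: 'u')
  sorted[9] = uiuuaaeuu$oeu  (last char: 'u')
  sorted[10] = uu$oeuuiuuaae  (last char: 'e')
  sorted[11] = uuaaeuu$oeuui  (last char: 'i')
  sorted[12] = uuiuuaaeuu$oe  (last char: 'e')
Last column: uuaaou$uuueie
Original string S is at sorted index 6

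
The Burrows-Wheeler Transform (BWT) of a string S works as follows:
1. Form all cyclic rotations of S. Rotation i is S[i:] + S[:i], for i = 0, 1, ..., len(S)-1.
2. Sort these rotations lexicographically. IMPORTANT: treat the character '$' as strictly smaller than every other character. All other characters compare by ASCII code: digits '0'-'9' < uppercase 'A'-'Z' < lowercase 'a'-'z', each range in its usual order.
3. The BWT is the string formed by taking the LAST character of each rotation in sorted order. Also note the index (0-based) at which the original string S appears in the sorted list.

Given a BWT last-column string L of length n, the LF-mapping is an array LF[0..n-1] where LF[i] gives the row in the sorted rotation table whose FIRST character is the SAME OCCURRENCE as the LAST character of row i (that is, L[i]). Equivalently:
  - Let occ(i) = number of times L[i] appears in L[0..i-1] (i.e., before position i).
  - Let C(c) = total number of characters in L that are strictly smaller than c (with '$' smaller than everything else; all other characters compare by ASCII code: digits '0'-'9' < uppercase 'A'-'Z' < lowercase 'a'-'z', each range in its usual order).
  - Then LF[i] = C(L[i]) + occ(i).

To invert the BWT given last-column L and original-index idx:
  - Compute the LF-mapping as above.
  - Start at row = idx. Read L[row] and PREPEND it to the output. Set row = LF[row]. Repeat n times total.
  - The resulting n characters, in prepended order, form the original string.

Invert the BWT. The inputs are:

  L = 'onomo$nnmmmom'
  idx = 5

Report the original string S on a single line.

Answer: moomomnnnmmo$

Derivation:
LF mapping: 9 6 10 1 11 0 7 8 2 3 4 12 5
Walk LF starting at row 5, prepending L[row]:
  step 1: row=5, L[5]='$', prepend. Next row=LF[5]=0
  step 2: row=0, L[0]='o', prepend. Next row=LF[0]=9
  step 3: row=9, L[9]='m', prepend. Next row=LF[9]=3
  step 4: row=3, L[3]='m', prepend. Next row=LF[3]=1
  step 5: row=1, L[1]='n', prepend. Next row=LF[1]=6
  step 6: row=6, L[6]='n', prepend. Next row=LF[6]=7
  step 7: row=7, L[7]='n', prepend. Next row=LF[7]=8
  step 8: row=8, L[8]='m', prepend. Next row=LF[8]=2
  step 9: row=2, L[2]='o', prepend. Next row=LF[2]=10
  step 10: row=10, L[10]='m', prepend. Next row=LF[10]=4
  step 11: row=4, L[4]='o', prepend. Next row=LF[4]=11
  step 12: row=11, L[11]='o', prepend. Next row=LF[11]=12
  step 13: row=12, L[12]='m', prepend. Next row=LF[12]=5
Reversed output: moomomnnnmmo$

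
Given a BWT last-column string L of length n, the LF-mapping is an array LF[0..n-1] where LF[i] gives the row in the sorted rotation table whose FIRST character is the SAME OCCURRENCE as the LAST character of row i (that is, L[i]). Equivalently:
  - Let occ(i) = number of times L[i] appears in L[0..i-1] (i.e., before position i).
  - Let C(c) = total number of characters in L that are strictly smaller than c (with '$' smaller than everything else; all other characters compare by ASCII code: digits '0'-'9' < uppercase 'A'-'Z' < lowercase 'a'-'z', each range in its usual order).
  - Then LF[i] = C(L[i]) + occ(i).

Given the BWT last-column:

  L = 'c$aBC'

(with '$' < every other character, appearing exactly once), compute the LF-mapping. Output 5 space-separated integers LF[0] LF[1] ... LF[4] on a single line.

Char counts: '$':1, 'B':1, 'C':1, 'a':1, 'c':1
C (first-col start): C('$')=0, C('B')=1, C('C')=2, C('a')=3, C('c')=4
L[0]='c': occ=0, LF[0]=C('c')+0=4+0=4
L[1]='$': occ=0, LF[1]=C('$')+0=0+0=0
L[2]='a': occ=0, LF[2]=C('a')+0=3+0=3
L[3]='B': occ=0, LF[3]=C('B')+0=1+0=1
L[4]='C': occ=0, LF[4]=C('C')+0=2+0=2

Answer: 4 0 3 1 2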